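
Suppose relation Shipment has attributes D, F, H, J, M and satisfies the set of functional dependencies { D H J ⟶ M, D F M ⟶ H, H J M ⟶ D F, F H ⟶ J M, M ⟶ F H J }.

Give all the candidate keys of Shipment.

{M}⁺: M→FHJ adds F, H, J; HJM→DF adds D → {D, F, H, J, M}.
{F, H}⁺: FH→JM adds J, M; HJM→DF adds D → {D, F, H, J, M}.
{D, H, J}⁺: DHJ→M adds M; HJM→DF adds F → {D, F, H, J, M}.
Any other superkey contains one of these as a subset, so there are no further candidate keys.

(M); (F, H); (D, H, J)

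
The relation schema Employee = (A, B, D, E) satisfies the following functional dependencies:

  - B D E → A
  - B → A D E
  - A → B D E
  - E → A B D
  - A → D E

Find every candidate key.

{A}⁺: A→BDE adds B, D, E → {A, B, D, E}.
{B}⁺: B→ADE adds A, D, E → {A, B, D, E}.
{E}⁺: E→ABD adds A, B, D → {A, B, D, E}.

A; B; E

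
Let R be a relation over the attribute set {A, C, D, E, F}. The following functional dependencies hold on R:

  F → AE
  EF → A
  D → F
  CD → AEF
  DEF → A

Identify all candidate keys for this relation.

{C, D}

Attributes C, D never appear on any right-hand side, so every candidate key must contain {C, D}.
{C, D}⁺ = {A, C, D, E, F}, which is all of the schema, so {C, D} is the only candidate key.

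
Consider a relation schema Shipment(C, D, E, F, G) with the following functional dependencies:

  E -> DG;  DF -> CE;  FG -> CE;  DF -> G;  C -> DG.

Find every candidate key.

(C, F); (D, F); (E, F); (F, G)

Attribute F never appears on the right-hand side of any dependency, so F must belong to every candidate key.
{F}⁺ = {F}, which is not all of the schema, so we must add further attributes.
{C, F}⁺: C→DG adds D, G; DF→CE adds E → {C, D, E, F, G}.
{D, F}⁺: DF→CE adds C, E; DF→G adds G → {C, D, E, F, G}.
{E, F}⁺: E→DG adds D, G; DF→CE adds C → {C, D, E, F, G}.
{F, G}⁺: FG→CE adds C, E; C→DG adds D → {C, D, E, F, G}.
Any other superkey contains one of these as a subset, so there are no further candidate keys.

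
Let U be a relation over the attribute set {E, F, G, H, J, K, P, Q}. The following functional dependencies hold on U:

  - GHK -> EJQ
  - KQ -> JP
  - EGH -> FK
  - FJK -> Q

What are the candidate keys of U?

Attributes G, H never appear on any right-hand side, so every candidate key must contain {G, H}.
{G, H}⁺ = {G, H}, which is not all of the schema, so we must add further attributes.
{E, G, H}⁺: EGH→FK adds F, K; GHK→EJQ adds J, Q; KQ→JP adds P → {E, F, G, H, J, K, P, Q}. Minimal: {G, H}⁺ = {G, H}; {E, H}⁺ = {E, H}; {E, G}⁺ = {E, G} — none reach the full schema.
{G, H, K}⁺: GHK→EJQ adds E, J, Q; KQ→JP adds P; EGH→FK adds F → {E, F, G, H, J, K, P, Q}. Minimal: {H, K}⁺ = {H, K}; {G, K}⁺ = {G, K}; {G, H}⁺ = {G, H} — none reach the full schema.

{E, G, H}; {G, H, K}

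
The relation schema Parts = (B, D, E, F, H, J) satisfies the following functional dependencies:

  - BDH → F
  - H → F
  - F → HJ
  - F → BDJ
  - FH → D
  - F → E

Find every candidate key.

F, H

{F}⁺: F→HJ adds H, J; F→BDJ adds B, D; F→E adds E → {B, D, E, F, H, J}.
{H}⁺: H→F adds F; F→HJ adds J; F→BDJ adds B, D; F→E adds E → {B, D, E, F, H, J}.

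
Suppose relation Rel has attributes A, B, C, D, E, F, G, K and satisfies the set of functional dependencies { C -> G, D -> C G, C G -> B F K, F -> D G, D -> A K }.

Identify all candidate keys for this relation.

(C, E), (D, E), (E, F)

Attribute E never appears on the right-hand side of any dependency, so E must belong to every candidate key.
{E}⁺ = {E}, which is not all of the schema, so we must add further attributes.
{C, E}⁺: C→G adds G; CG→BFK adds B, F, K; F→DG adds D; D→AK adds A → {A, B, C, D, E, F, G, K}.
{D, E}⁺: D→CG adds C, G; CG→BFK adds B, F, K; D→AK adds A → {A, B, C, D, E, F, G, K}.
{E, F}⁺: F→DG adds D, G; D→AK adds A, K; D→CG adds C; CG→BFK adds B → {A, B, C, D, E, F, G, K}.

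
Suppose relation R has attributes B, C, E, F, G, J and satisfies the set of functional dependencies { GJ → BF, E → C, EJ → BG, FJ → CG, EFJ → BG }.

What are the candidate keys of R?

(E, J)

Attributes E, J never appear on any right-hand side, so every candidate key must contain {E, J}.
{E, J}⁺ = {B, C, E, F, G, J}, which is all of the schema, so {E, J} is the only candidate key.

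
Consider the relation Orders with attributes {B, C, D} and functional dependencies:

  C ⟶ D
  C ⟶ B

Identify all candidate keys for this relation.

Attribute C never appears on the right-hand side of any dependency, so C must belong to every candidate key.
{C}⁺ = {B, C, D}, which is all of the schema, so {C} is the only candidate key.

C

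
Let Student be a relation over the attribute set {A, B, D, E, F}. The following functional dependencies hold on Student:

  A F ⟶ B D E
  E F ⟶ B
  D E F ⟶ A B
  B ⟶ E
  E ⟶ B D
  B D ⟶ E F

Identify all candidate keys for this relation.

{B}; {E}; {A, F}

{B}⁺: B→E adds E; E→BD adds D; BD→EF adds F; DEF→AB adds A → {A, B, D, E, F}.
{E}⁺: E→BD adds B, D; BD→EF adds F; DEF→AB adds A → {A, B, D, E, F}.
{A, F}⁺: AF→BDE adds B, D, E → {A, B, D, E, F}. Minimal: {F}⁺ = {F}; {A}⁺ = {A} — none reach the full schema.
Any other superkey contains one of these as a subset, so there are no further candidate keys.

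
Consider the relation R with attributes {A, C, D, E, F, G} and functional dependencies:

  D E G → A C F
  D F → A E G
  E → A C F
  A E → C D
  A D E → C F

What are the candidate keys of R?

{E}⁺: E→ACF adds A, C, F; AE→CD adds D; DF→AEG adds G → {A, C, D, E, F, G}.
{D, F}⁺: DF→AEG adds A, E, G; E→ACF adds C → {A, C, D, E, F, G}. Minimal: {F}⁺ = {F}; {D}⁺ = {D} — none reach the full schema.

{E}, {D, F}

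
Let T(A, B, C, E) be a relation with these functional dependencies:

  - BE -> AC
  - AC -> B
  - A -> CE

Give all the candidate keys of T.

(A); (B, E)

{A}⁺: A→CE adds C, E; AC→B adds B → {A, B, C, E}.
{B, E}⁺: BE→AC adds A, C → {A, B, C, E}. Minimal: {E}⁺ = {E}; {B}⁺ = {B} — none reach the full schema.
Any other superkey contains one of these as a subset, so there are no further candidate keys.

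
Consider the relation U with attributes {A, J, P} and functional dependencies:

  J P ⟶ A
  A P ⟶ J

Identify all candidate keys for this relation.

Attribute P never appears on the right-hand side of any dependency, so P must belong to every candidate key.
{P}⁺ = {P}, which is not all of the schema, so we must add further attributes.
{A, P}⁺: AP→J adds J → {A, J, P}. Minimal: {P}⁺ = {P}; {A}⁺ = {A} — none reach the full schema.
{J, P}⁺: JP→A adds A → {A, J, P}. Minimal: {P}⁺ = {P}; {J}⁺ = {J} — none reach the full schema.

{A, P}, {J, P}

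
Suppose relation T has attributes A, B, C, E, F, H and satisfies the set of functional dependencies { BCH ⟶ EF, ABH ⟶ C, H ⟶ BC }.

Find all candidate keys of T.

{A, H}⁺: H→BC adds B, C; BCH→EF adds E, F → {A, B, C, E, F, H}. Minimal: {H}⁺ = {B, C, E, F, H}; {A}⁺ = {A} — none reach the full schema.
No other minimal superkey exists.

(A, H)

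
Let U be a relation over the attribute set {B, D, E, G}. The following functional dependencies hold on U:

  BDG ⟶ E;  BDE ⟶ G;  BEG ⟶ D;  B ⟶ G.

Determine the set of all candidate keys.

(B, D), (B, E)

Attribute B never appears on the right-hand side of any dependency, so B must belong to every candidate key.
{B}⁺ = {B, G}, which is not all of the schema, so we must add further attributes.
{B, D}⁺: B→G adds G; BDG→E adds E → {B, D, E, G}.
{B, E}⁺: B→G adds G; BEG→D adds D → {B, D, E, G}.
Any other superkey contains one of these as a subset, so there are no further candidate keys.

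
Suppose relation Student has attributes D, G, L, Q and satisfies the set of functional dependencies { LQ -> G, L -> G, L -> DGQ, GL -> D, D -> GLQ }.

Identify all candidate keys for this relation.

D; L

{D}⁺: D→GLQ adds G, L, Q → {D, G, L, Q}.
{L}⁺: L→G adds G; L→DGQ adds D, Q → {D, G, L, Q}.
Any other superkey contains one of these as a subset, so there are no further candidate keys.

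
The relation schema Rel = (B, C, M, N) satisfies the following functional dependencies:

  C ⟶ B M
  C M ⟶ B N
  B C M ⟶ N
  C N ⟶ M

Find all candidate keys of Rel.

Attribute C never appears on the right-hand side of any dependency, so C must belong to every candidate key.
{C}⁺ = {B, C, M, N}, which is all of the schema, so {C} is the only candidate key.

{C}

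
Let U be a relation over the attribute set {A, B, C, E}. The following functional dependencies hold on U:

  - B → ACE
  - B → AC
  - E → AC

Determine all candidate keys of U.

(B)

Attribute B never appears on the right-hand side of any dependency, so B must belong to every candidate key.
{B}⁺ = {A, B, C, E}, which is all of the schema, so {B} is the only candidate key.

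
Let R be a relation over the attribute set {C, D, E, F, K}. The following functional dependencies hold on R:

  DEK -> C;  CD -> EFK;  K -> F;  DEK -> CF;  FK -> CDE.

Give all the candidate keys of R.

{K}⁺: K→F adds F; FK→CDE adds C, D, E → {C, D, E, F, K}.
{C, D}⁺: CD→EFK adds E, F, K → {C, D, E, F, K}. Minimal: {D}⁺ = {D}; {C}⁺ = {C} — none reach the full schema.

{K}, {C, D}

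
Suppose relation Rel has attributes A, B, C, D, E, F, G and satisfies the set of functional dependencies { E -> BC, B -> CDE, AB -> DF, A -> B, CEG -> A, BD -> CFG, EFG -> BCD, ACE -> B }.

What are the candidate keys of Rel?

{A}⁺: A→B adds B; B→CDE adds C, D, E; AB→DF adds F; BD→CFG adds G → {A, B, C, D, E, F, G}.
{B}⁺: B→CDE adds C, D, E; BD→CFG adds F, G; CEG→A adds A → {A, B, C, D, E, F, G}.
{E}⁺: E→BC adds B, C; B→CDE adds D; BD→CFG adds F, G; CEG→A adds A → {A, B, C, D, E, F, G}.
Any other superkey contains one of these as a subset, so there are no further candidate keys.

{A}, {B}, {E}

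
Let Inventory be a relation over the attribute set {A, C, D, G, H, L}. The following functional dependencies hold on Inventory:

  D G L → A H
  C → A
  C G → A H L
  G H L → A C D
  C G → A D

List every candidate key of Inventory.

{C, G}⁺: C→A adds A; CG→AHL adds H, L; GHL→ACD adds D → {A, C, D, G, H, L}.
{D, G, L}⁺: DGL→AH adds A, H; GHL→ACD adds C → {A, C, D, G, H, L}.
{G, H, L}⁺: GHL→ACD adds A, C, D → {A, C, D, G, H, L}.

CG, DGL, GHL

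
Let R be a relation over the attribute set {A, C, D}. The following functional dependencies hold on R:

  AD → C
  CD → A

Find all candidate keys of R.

Attribute D never appears on the right-hand side of any dependency, so D must belong to every candidate key.
{D}⁺ = {D}, which is not all of the schema, so we must add further attributes.
{A, D}⁺: AD→C adds C → {A, C, D}.
{C, D}⁺: CD→A adds A → {A, C, D}.
Any other superkey contains one of these as a subset, so there are no further candidate keys.

AD, CD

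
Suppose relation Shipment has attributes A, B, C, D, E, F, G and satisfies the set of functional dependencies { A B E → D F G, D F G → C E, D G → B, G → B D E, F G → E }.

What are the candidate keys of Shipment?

{A, G}, {A, B, E}

Attribute A never appears on the right-hand side of any dependency, so A must belong to every candidate key.
{A}⁺ = {A}, which is not all of the schema, so we must add further attributes.
{A, G}⁺: G→BDE adds B, D, E; ABE→DFG adds F; DFG→CE adds C → {A, B, C, D, E, F, G}.
{A, B, E}⁺: ABE→DFG adds D, F, G; DFG→CE adds C → {A, B, C, D, E, F, G}.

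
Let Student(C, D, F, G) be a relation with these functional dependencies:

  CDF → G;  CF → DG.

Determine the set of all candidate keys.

(C, F)

Attributes C, F never appear on any right-hand side, so every candidate key must contain {C, F}.
{C, F}⁺ = {C, D, F, G}, which is all of the schema, so {C, F} is the only candidate key.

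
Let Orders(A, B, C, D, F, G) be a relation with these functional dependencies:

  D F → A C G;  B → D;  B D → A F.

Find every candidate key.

Attribute B never appears on the right-hand side of any dependency, so B must belong to every candidate key.
{B}⁺ = {A, B, C, D, F, G}, which is all of the schema, so {B} is the only candidate key.

{B}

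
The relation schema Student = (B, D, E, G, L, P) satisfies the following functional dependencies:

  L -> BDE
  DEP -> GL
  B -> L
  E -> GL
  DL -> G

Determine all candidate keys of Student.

(B, P), (E, P), (L, P)

Attribute P never appears on the right-hand side of any dependency, so P must belong to every candidate key.
{P}⁺ = {P}, which is not all of the schema, so we must add further attributes.
{B, P}⁺: B→L adds L; L→BDE adds D, E; DEP→GL adds G → {B, D, E, G, L, P}.
{E, P}⁺: E→GL adds G, L; L→BDE adds B, D → {B, D, E, G, L, P}.
{L, P}⁺: L→BDE adds B, D, E; DEP→GL adds G → {B, D, E, G, L, P}.
Any other superkey contains one of these as a subset, so there are no further candidate keys.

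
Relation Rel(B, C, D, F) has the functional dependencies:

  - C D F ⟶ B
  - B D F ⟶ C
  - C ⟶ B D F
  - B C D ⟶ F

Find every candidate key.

C, BDF

{C}⁺: C→BDF adds B, D, F → {B, C, D, F}.
{B, D, F}⁺: BDF→C adds C → {B, C, D, F}. Minimal: {D, F}⁺ = {D, F}; {B, F}⁺ = {B, F}; {B, D}⁺ = {B, D} — none reach the full schema.
Any other superkey contains one of these as a subset, so there are no further candidate keys.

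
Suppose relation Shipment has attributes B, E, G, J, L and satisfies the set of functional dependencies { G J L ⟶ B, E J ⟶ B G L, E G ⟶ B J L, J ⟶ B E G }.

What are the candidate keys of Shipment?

{J}⁺: J→BEG adds B, E, G; EJ→BGL adds L → {B, E, G, J, L}.
{E, G}⁺: EG→BJL adds B, J, L → {B, E, G, J, L}. Minimal: {G}⁺ = {G}; {E}⁺ = {E} — none reach the full schema.

{J}; {E, G}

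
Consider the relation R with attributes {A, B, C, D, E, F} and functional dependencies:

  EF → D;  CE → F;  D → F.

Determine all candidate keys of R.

Attributes A, B, C, E never appear on any right-hand side, so every candidate key must contain {A, B, C, E}.
{A, B, C, E}⁺ = {A, B, C, D, E, F}, which is all of the schema, so {A, B, C, E} is the only candidate key.

(A, B, C, E)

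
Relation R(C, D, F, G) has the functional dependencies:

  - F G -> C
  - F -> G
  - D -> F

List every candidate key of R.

Attribute D never appears on the right-hand side of any dependency, so D must belong to every candidate key.
{D}⁺ = {C, D, F, G}, which is all of the schema, so {D} is the only candidate key.

{D}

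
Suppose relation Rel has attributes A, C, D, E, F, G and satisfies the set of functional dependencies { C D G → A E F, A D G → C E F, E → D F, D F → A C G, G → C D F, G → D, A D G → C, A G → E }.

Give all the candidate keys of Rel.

(E), (G), (D, F)

{E}⁺: E→DF adds D, F; DF→ACG adds A, C, G → {A, C, D, E, F, G}.
{G}⁺: G→CDF adds C, D, F; CDG→AEF adds A, E → {A, C, D, E, F, G}.
{D, F}⁺: DF→ACG adds A, C, G; AG→E adds E → {A, C, D, E, F, G}. Minimal: {F}⁺ = {F}; {D}⁺ = {D} — none reach the full schema.
Any other superkey contains one of these as a subset, so there are no further candidate keys.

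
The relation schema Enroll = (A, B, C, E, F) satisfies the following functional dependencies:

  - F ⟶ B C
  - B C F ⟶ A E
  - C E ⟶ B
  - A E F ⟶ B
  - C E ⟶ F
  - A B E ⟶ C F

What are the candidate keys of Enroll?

{F}⁺: F→BC adds B, C; BCF→AE adds A, E → {A, B, C, E, F}.
{C, E}⁺: CE→B adds B; CE→F adds F; BCF→AE adds A → {A, B, C, E, F}. Minimal: {E}⁺ = {E}; {C}⁺ = {C} — none reach the full schema.
{A, B, E}⁺: ABE→CF adds C, F → {A, B, C, E, F}. Minimal: {B, E}⁺ = {B, E}; {A, E}⁺ = {A, E}; {A, B}⁺ = {A, B} — none reach the full schema.

(F), (C, E), (A, B, E)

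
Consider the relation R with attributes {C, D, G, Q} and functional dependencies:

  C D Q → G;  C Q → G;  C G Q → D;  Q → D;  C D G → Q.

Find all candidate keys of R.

{C, Q}⁺: CQ→G adds G; CGQ→D adds D → {C, D, G, Q}.
{C, D, G}⁺: CDG→Q adds Q → {C, D, G, Q}.

CQ, CDG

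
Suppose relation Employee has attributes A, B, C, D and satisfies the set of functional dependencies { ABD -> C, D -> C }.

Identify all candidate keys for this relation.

ABD

Attributes A, B, D never appear on any right-hand side, so every candidate key must contain {A, B, D}.
{A, B, D}⁺ = {A, B, C, D}, which is all of the schema, so {A, B, D} is the only candidate key.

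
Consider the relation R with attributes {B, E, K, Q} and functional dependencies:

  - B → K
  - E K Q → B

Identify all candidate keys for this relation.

BEQ, EKQ

Attributes E, Q never appear on any right-hand side, so every candidate key must contain {E, Q}.
{E, Q}⁺ = {E, Q}, which is not all of the schema, so we must add further attributes.
{B, E, Q}⁺: B→K adds K → {B, E, K, Q}. Minimal: {E, Q}⁺ = {E, Q}; {B, Q}⁺ = {B, K, Q}; {B, E}⁺ = {B, E, K} — none reach the full schema.
{E, K, Q}⁺: EKQ→B adds B → {B, E, K, Q}. Minimal: {K, Q}⁺ = {K, Q}; {E, Q}⁺ = {E, Q}; {E, K}⁺ = {E, K} — none reach the full schema.
Any other superkey contains one of these as a subset, so there are no further candidate keys.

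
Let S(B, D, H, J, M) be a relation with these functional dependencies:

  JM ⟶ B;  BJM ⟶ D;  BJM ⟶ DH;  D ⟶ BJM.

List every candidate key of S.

(D); (J, M)

{D}⁺: D→BJM adds B, J, M; BJM→DH adds H → {B, D, H, J, M}.
{J, M}⁺: JM→B adds B; BJM→D adds D; BJM→DH adds H → {B, D, H, J, M}. Minimal: {M}⁺ = {M}; {J}⁺ = {J} — none reach the full schema.
Any other superkey contains one of these as a subset, so there are no further candidate keys.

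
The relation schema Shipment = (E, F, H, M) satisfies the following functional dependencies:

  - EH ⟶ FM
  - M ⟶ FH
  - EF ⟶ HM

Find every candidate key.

(E, F), (E, H), (E, M)

Attribute E never appears on the right-hand side of any dependency, so E must belong to every candidate key.
{E}⁺ = {E}, which is not all of the schema, so we must add further attributes.
{E, F}⁺: EF→HM adds H, M → {E, F, H, M}. Minimal: {F}⁺ = {F}; {E}⁺ = {E} — none reach the full schema.
{E, H}⁺: EH→FM adds F, M → {E, F, H, M}. Minimal: {H}⁺ = {H}; {E}⁺ = {E} — none reach the full schema.
{E, M}⁺: M→FH adds F, H → {E, F, H, M}. Minimal: {M}⁺ = {F, H, M}; {E}⁺ = {E} — none reach the full schema.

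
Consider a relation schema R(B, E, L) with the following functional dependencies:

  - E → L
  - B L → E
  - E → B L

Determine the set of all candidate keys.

{E}, {B, L}

{E}⁺: E→L adds L; E→BL adds B → {B, E, L}.
{B, L}⁺: BL→E adds E → {B, E, L}. Minimal: {L}⁺ = {L}; {B}⁺ = {B} — none reach the full schema.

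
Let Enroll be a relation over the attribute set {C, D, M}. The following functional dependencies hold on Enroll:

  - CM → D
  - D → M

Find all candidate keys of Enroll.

{C, D}⁺: D→M adds M → {C, D, M}.
{C, M}⁺: CM→D adds D → {C, D, M}.

CD; CM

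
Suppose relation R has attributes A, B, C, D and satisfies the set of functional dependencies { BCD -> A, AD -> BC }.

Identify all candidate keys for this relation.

(A, D), (B, C, D)

Attribute D never appears on the right-hand side of any dependency, so D must belong to every candidate key.
{D}⁺ = {D}, which is not all of the schema, so we must add further attributes.
{A, D}⁺: AD→BC adds B, C → {A, B, C, D}. Minimal: {D}⁺ = {D}; {A}⁺ = {A} — none reach the full schema.
{B, C, D}⁺: BCD→A adds A → {A, B, C, D}. Minimal: {C, D}⁺ = {C, D}; {B, D}⁺ = {B, D}; {B, C}⁺ = {B, C} — none reach the full schema.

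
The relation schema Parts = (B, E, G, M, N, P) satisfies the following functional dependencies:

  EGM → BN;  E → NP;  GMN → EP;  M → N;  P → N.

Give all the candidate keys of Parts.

Attributes G, M never appear on any right-hand side, so every candidate key must contain {G, M}.
{G, M}⁺ = {B, E, G, M, N, P}, which is all of the schema, so {G, M} is the only candidate key.

GM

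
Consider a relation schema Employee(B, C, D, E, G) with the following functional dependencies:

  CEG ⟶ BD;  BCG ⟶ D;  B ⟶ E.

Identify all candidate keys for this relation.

{B, C, G}, {C, E, G}

Attributes C, G never appear on any right-hand side, so every candidate key must contain {C, G}.
{C, G}⁺ = {C, G}, which is not all of the schema, so we must add further attributes.
{B, C, G}⁺: BCG→D adds D; B→E adds E → {B, C, D, E, G}. Minimal: {C, G}⁺ = {C, G}; {B, G}⁺ = {B, E, G}; {B, C}⁺ = {B, C, E} — none reach the full schema.
{C, E, G}⁺: CEG→BD adds B, D → {B, C, D, E, G}. Minimal: {E, G}⁺ = {E, G}; {C, G}⁺ = {C, G}; {C, E}⁺ = {C, E} — none reach the full schema.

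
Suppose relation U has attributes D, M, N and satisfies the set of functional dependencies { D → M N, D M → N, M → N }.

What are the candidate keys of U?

Attribute D never appears on the right-hand side of any dependency, so D must belong to every candidate key.
{D}⁺ = {D, M, N}, which is all of the schema, so {D} is the only candidate key.

(D)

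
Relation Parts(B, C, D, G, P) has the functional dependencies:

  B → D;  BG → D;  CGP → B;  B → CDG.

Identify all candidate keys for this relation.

{B, P}; {C, G, P}

Attribute P never appears on the right-hand side of any dependency, so P must belong to every candidate key.
{P}⁺ = {P}, which is not all of the schema, so we must add further attributes.
{B, P}⁺: B→D adds D; B→CDG adds C, G → {B, C, D, G, P}. Minimal: {P}⁺ = {P}; {B}⁺ = {B, C, D, G} — none reach the full schema.
{C, G, P}⁺: CGP→B adds B; B→CDG adds D → {B, C, D, G, P}. Minimal: {G, P}⁺ = {G, P}; {C, P}⁺ = {C, P}; {C, G}⁺ = {C, G} — none reach the full schema.
Any other superkey contains one of these as a subset, so there are no further candidate keys.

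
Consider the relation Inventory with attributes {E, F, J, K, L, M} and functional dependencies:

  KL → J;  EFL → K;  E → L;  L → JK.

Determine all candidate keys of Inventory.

(E, F, M)

Attributes E, F, M never appear on any right-hand side, so every candidate key must contain {E, F, M}.
{E, F, M}⁺ = {E, F, J, K, L, M}, which is all of the schema, so {E, F, M} is the only candidate key.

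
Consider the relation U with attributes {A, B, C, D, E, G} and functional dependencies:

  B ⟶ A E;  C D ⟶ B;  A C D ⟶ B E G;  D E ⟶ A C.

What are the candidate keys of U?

Attribute D never appears on the right-hand side of any dependency, so D must belong to every candidate key.
{D}⁺ = {D}, which is not all of the schema, so we must add further attributes.
{B, D}⁺: B→AE adds A, E; DE→AC adds C; ACD→BEG adds G → {A, B, C, D, E, G}. Minimal: {D}⁺ = {D}; {B}⁺ = {A, B, E} — none reach the full schema.
{C, D}⁺: CD→B adds B; B→AE adds A, E; ACD→BEG adds G → {A, B, C, D, E, G}. Minimal: {D}⁺ = {D}; {C}⁺ = {C} — none reach the full schema.
{D, E}⁺: DE→AC adds A, C; CD→B adds B; ACD→BEG adds G → {A, B, C, D, E, G}. Minimal: {E}⁺ = {E}; {D}⁺ = {D} — none reach the full schema.

{B, D}, {C, D}, {D, E}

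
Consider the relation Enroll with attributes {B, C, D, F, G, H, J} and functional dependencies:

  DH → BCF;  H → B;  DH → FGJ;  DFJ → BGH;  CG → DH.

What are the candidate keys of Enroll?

{C, G}, {D, H}, {D, F, J}

{C, G}⁺: CG→DH adds D, H; DH→BCF adds B, F; DH→FGJ adds J → {B, C, D, F, G, H, J}. Minimal: {G}⁺ = {G}; {C}⁺ = {C} — none reach the full schema.
{D, H}⁺: DH→BCF adds B, C, F; DH→FGJ adds G, J → {B, C, D, F, G, H, J}. Minimal: {H}⁺ = {B, H}; {D}⁺ = {D} — none reach the full schema.
{D, F, J}⁺: DFJ→BGH adds B, G, H; DH→BCF adds C → {B, C, D, F, G, H, J}. Minimal: {F, J}⁺ = {F, J}; {D, J}⁺ = {D, J}; {D, F}⁺ = {D, F} — none reach the full schema.
Any other superkey contains one of these as a subset, so there are no further candidate keys.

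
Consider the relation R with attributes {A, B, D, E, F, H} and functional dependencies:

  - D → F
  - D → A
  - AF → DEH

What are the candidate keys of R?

BD; ABF

{B, D}⁺: D→F adds F; D→A adds A; AF→DEH adds E, H → {A, B, D, E, F, H}. Minimal: {D}⁺ = {A, D, E, F, H}; {B}⁺ = {B} — none reach the full schema.
{A, B, F}⁺: AF→DEH adds D, E, H → {A, B, D, E, F, H}. Minimal: {B, F}⁺ = {B, F}; {A, F}⁺ = {A, D, E, F, H}; {A, B}⁺ = {A, B} — none reach the full schema.
Any other superkey contains one of these as a subset, so there are no further candidate keys.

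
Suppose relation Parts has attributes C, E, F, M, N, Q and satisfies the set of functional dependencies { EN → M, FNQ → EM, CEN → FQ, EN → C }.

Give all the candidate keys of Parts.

(E, N); (F, N, Q)

Attribute N never appears on the right-hand side of any dependency, so N must belong to every candidate key.
{N}⁺ = {N}, which is not all of the schema, so we must add further attributes.
{E, N}⁺: EN→M adds M; EN→C adds C; CEN→FQ adds F, Q → {C, E, F, M, N, Q}.
{F, N, Q}⁺: FNQ→EM adds E, M; EN→C adds C → {C, E, F, M, N, Q}.
Any other superkey contains one of these as a subset, so there are no further candidate keys.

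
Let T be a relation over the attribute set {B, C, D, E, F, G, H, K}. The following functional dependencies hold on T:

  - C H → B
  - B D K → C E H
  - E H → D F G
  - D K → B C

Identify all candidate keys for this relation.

(D, K), (E, H, K)

Attribute K never appears on the right-hand side of any dependency, so K must belong to every candidate key.
{K}⁺ = {K}, which is not all of the schema, so we must add further attributes.
{D, K}⁺: DK→BC adds B, C; BDK→CEH adds E, H; EH→DFG adds F, G → {B, C, D, E, F, G, H, K}. Minimal: {K}⁺ = {K}; {D}⁺ = {D} — none reach the full schema.
{E, H, K}⁺: EH→DFG adds D, F, G; DK→BC adds B, C → {B, C, D, E, F, G, H, K}. Minimal: {H, K}⁺ = {H, K}; {E, K}⁺ = {E, K}; {E, H}⁺ = {D, E, F, G, H} — none reach the full schema.
Any other superkey contains one of these as a subset, so there are no further candidate keys.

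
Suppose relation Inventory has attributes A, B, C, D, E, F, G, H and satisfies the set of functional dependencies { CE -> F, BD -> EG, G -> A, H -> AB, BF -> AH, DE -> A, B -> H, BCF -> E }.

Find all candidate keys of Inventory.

Attributes C, D never appear on any right-hand side, so every candidate key must contain {C, D}.
{C, D}⁺ = {C, D}, which is not all of the schema, so we must add further attributes.
{B, C, D}⁺: BD→EG adds E, G; G→A adds A; B→H adds H; CE→F adds F → {A, B, C, D, E, F, G, H}. Minimal: {C, D}⁺ = {C, D}; {B, D}⁺ = {A, B, D, E, G, H}; {B, C}⁺ = {A, B, C, H} — none reach the full schema.
{C, D, H}⁺: H→AB adds A, B; BD→EG adds E, G; CE→F adds F → {A, B, C, D, E, F, G, H}. Minimal: {D, H}⁺ = {A, B, D, E, G, H}; {C, H}⁺ = {A, B, C, H}; {C, D}⁺ = {C, D} — none reach the full schema.
Any other superkey contains one of these as a subset, so there are no further candidate keys.

{B, C, D}, {C, D, H}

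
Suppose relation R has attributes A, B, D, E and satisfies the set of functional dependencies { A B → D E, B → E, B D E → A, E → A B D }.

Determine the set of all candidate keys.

{B}⁺: B→E adds E; E→ABD adds A, D → {A, B, D, E}.
{E}⁺: E→ABD adds A, B, D → {A, B, D, E}.
Any other superkey contains one of these as a subset, so there are no further candidate keys.

(B), (E)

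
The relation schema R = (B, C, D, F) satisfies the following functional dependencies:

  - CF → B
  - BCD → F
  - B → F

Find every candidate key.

{B, C, D}⁺: BCD→F adds F → {B, C, D, F}.
{C, D, F}⁺: CF→B adds B → {B, C, D, F}.
Any other superkey contains one of these as a subset, so there are no further candidate keys.

{B, C, D}, {C, D, F}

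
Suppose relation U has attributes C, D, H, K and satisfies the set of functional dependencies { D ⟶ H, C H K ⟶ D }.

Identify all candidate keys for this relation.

{C, D, K}, {C, H, K}

{C, D, K}⁺: D→H adds H → {C, D, H, K}.
{C, H, K}⁺: CHK→D adds D → {C, D, H, K}.
Any other superkey contains one of these as a subset, so there are no further candidate keys.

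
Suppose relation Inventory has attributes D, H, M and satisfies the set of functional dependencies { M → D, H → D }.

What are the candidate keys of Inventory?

{H, M}

{H, M}⁺: M→D adds D → {D, H, M}. Minimal: {M}⁺ = {D, M}; {H}⁺ = {D, H} — none reach the full schema.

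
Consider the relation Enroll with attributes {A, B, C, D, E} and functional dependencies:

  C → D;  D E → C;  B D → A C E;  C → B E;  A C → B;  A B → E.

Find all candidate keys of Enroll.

{C}⁺: C→D adds D; C→BE adds B, E; BD→ACE adds A → {A, B, C, D, E}.
{B, D}⁺: BD→ACE adds A, C, E → {A, B, C, D, E}. Minimal: {D}⁺ = {D}; {B}⁺ = {B} — none reach the full schema.
{D, E}⁺: DE→C adds C; C→BE adds B; BD→ACE adds A → {A, B, C, D, E}. Minimal: {E}⁺ = {E}; {D}⁺ = {D} — none reach the full schema.
Any other superkey contains one of these as a subset, so there are no further candidate keys.

{C}; {B, D}; {D, E}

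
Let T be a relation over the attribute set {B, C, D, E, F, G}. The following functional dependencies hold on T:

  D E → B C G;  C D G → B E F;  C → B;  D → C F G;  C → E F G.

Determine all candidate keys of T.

{D}

{D}⁺: D→CFG adds C, F, G; C→EFG adds E; DE→BCG adds B → {B, C, D, E, F, G}.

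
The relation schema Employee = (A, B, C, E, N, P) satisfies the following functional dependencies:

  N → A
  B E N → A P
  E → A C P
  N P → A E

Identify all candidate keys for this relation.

{B, E, N}, {B, N, P}

{B, E, N}⁺: N→A adds A; BEN→AP adds P; E→ACP adds C → {A, B, C, E, N, P}.
{B, N, P}⁺: N→A adds A; NP→AE adds E; E→ACP adds C → {A, B, C, E, N, P}.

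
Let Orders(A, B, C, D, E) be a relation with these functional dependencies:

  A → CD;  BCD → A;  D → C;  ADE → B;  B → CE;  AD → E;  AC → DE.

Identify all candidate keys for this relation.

{A}⁺: A→CD adds C, D; AD→E adds E; ADE→B adds B → {A, B, C, D, E}.
{B, D}⁺: D→C adds C; B→CE adds E; BCD→A adds A → {A, B, C, D, E}. Minimal: {D}⁺ = {C, D}; {B}⁺ = {B, C, E} — none reach the full schema.
Any other superkey contains one of these as a subset, so there are no further candidate keys.

(A), (B, D)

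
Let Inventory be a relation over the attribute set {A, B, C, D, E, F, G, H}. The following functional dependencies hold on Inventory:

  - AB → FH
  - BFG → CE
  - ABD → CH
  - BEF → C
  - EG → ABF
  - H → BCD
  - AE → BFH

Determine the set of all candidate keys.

EG; ABG; AGH; BFG; FGH

Attribute G never appears on the right-hand side of any dependency, so G must belong to every candidate key.
{G}⁺ = {G}, which is not all of the schema, so we must add further attributes.
{E, G}⁺: EG→ABF adds A, B, F; AE→BFH adds H; BFG→CE adds C; H→BCD adds D → {A, B, C, D, E, F, G, H}. Minimal: {G}⁺ = {G}; {E}⁺ = {E} — none reach the full schema.
{A, B, G}⁺: AB→FH adds F, H; BFG→CE adds C, E; H→BCD adds D → {A, B, C, D, E, F, G, H}. Minimal: {B, G}⁺ = {B, G}; {A, G}⁺ = {A, G}; {A, B}⁺ = {A, B, C, D, F, H} — none reach the full schema.
{A, G, H}⁺: H→BCD adds B, C, D; AB→FH adds F; BFG→CE adds E → {A, B, C, D, E, F, G, H}. Minimal: {G, H}⁺ = {B, C, D, G, H}; {A, H}⁺ = {A, B, C, D, F, H}; {A, G}⁺ = {A, G} — none reach the full schema.
{B, F, G}⁺: BFG→CE adds C, E; EG→ABF adds A; AE→BFH adds H; H→BCD adds D → {A, B, C, D, E, F, G, H}. Minimal: {F, G}⁺ = {F, G}; {B, G}⁺ = {B, G}; {B, F}⁺ = {B, F} — none reach the full schema.
{F, G, H}⁺: H→BCD adds B, C, D; BFG→CE adds E; EG→ABF adds A → {A, B, C, D, E, F, G, H}. Minimal: {G, H}⁺ = {B, C, D, G, H}; {F, H}⁺ = {B, C, D, F, H}; {F, G}⁺ = {F, G} — none reach the full schema.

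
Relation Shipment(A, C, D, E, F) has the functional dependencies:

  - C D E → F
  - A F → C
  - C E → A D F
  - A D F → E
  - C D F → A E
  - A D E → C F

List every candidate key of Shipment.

CE, ADE, ADF, AEF, CDF

{C, E}⁺: CE→ADF adds A, D, F → {A, C, D, E, F}. Minimal: {E}⁺ = {E}; {C}⁺ = {C} — none reach the full schema.
{A, D, E}⁺: ADE→CF adds C, F → {A, C, D, E, F}. Minimal: {D, E}⁺ = {D, E}; {A, E}⁺ = {A, E}; {A, D}⁺ = {A, D} — none reach the full schema.
{A, D, F}⁺: AF→C adds C; ADF→E adds E → {A, C, D, E, F}. Minimal: {D, F}⁺ = {D, F}; {A, F}⁺ = {A, C, F}; {A, D}⁺ = {A, D} — none reach the full schema.
{A, E, F}⁺: AF→C adds C; CE→ADF adds D → {A, C, D, E, F}. Minimal: {E, F}⁺ = {E, F}; {A, F}⁺ = {A, C, F}; {A, E}⁺ = {A, E} — none reach the full schema.
{C, D, F}⁺: CDF→AE adds A, E → {A, C, D, E, F}. Minimal: {D, F}⁺ = {D, F}; {C, F}⁺ = {C, F}; {C, D}⁺ = {C, D} — none reach the full schema.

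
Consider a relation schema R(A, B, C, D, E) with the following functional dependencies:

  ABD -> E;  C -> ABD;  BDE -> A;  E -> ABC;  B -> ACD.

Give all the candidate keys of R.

{B}⁺: B→ACD adds A, C, D; ABD→E adds E → {A, B, C, D, E}.
{C}⁺: C→ABD adds A, B, D; ABD→E adds E → {A, B, C, D, E}.
{E}⁺: E→ABC adds A, B, C; B→ACD adds D → {A, B, C, D, E}.
Any other superkey contains one of these as a subset, so there are no further candidate keys.

B; C; E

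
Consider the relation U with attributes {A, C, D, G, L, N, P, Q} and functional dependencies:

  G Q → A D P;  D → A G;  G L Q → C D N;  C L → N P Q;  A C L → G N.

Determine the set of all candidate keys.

Attribute L never appears on the right-hand side of any dependency, so L must belong to every candidate key.
{L}⁺ = {L}, which is not all of the schema, so we must add further attributes.
{A, C, L}⁺: CL→NPQ adds N, P, Q; ACL→GN adds G; GQ→ADP adds D → {A, C, D, G, L, N, P, Q}. Minimal: {C, L}⁺ = {C, L, N, P, Q}; {A, L}⁺ = {A, L}; {A, C}⁺ = {A, C} — none reach the full schema.
{C, D, L}⁺: D→AG adds A, G; CL→NPQ adds N, P, Q → {A, C, D, G, L, N, P, Q}. Minimal: {D, L}⁺ = {A, D, G, L}; {C, L}⁺ = {C, L, N, P, Q}; {C, D}⁺ = {A, C, D, G} — none reach the full schema.
{C, G, L}⁺: CL→NPQ adds N, P, Q; GQ→ADP adds A, D → {A, C, D, G, L, N, P, Q}. Minimal: {G, L}⁺ = {G, L}; {C, L}⁺ = {C, L, N, P, Q}; {C, G}⁺ = {C, G} — none reach the full schema.
{D, L, Q}⁺: D→AG adds A, G; GLQ→CDN adds C, N; CL→NPQ adds P → {A, C, D, G, L, N, P, Q}. Minimal: {L, Q}⁺ = {L, Q}; {D, Q}⁺ = {A, D, G, P, Q}; {D, L}⁺ = {A, D, G, L} — none reach the full schema.
{G, L, Q}⁺: GQ→ADP adds A, D, P; GLQ→CDN adds C, N → {A, C, D, G, L, N, P, Q}. Minimal: {L, Q}⁺ = {L, Q}; {G, Q}⁺ = {A, D, G, P, Q}; {G, L}⁺ = {G, L} — none reach the full schema.
Any other superkey contains one of these as a subset, so there are no further candidate keys.

{A, C, L}, {C, D, L}, {C, G, L}, {D, L, Q}, {G, L, Q}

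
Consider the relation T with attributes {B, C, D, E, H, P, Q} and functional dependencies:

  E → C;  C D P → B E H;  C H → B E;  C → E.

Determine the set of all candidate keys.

{C, D, P, Q}, {D, E, P, Q}

Attributes D, P, Q never appear on any right-hand side, so every candidate key must contain {D, P, Q}.
{D, P, Q}⁺ = {D, P, Q}, which is not all of the schema, so we must add further attributes.
{C, D, P, Q}⁺: CDP→BEH adds B, E, H → {B, C, D, E, H, P, Q}. Minimal: {D, P, Q}⁺ = {D, P, Q}; {C, P, Q}⁺ = {C, E, P, Q}; {C, D, Q}⁺ = {C, D, E, Q}; … — none reach the full schema.
{D, E, P, Q}⁺: E→C adds C; CDP→BEH adds B, H → {B, C, D, E, H, P, Q}. Minimal: {E, P, Q}⁺ = {C, E, P, Q}; {D, P, Q}⁺ = {D, P, Q}; {D, E, Q}⁺ = {C, D, E, Q}; … — none reach the full schema.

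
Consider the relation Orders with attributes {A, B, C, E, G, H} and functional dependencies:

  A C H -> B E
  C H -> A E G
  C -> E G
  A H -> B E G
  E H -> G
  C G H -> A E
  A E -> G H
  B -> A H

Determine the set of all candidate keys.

Attribute C never appears on the right-hand side of any dependency, so C must belong to every candidate key.
{C}⁺ = {C, E, G}, which is not all of the schema, so we must add further attributes.
{A, C}⁺: C→EG adds E, G; AE→GH adds H; ACH→BE adds B → {A, B, C, E, G, H}. Minimal: {C}⁺ = {C, E, G}; {A}⁺ = {A} — none reach the full schema.
{B, C}⁺: C→EG adds E, G; B→AH adds A, H → {A, B, C, E, G, H}. Minimal: {C}⁺ = {C, E, G}; {B}⁺ = {A, B, E, G, H} — none reach the full schema.
{C, H}⁺: CH→AEG adds A, E, G; AH→BEG adds B → {A, B, C, E, G, H}. Minimal: {H}⁺ = {H}; {C}⁺ = {C, E, G} — none reach the full schema.

{A, C}, {B, C}, {C, H}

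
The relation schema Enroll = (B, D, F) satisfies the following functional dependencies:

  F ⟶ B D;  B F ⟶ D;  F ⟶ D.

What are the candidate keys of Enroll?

Attribute F never appears on the right-hand side of any dependency, so F must belong to every candidate key.
{F}⁺ = {B, D, F}, which is all of the schema, so {F} is the only candidate key.

{F}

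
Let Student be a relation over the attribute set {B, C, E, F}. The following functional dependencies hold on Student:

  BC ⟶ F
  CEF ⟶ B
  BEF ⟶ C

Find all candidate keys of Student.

BCE, BEF, CEF

{B, C, E}⁺: BC→F adds F → {B, C, E, F}. Minimal: {C, E}⁺ = {C, E}; {B, E}⁺ = {B, E}; {B, C}⁺ = {B, C, F} — none reach the full schema.
{B, E, F}⁺: BEF→C adds C → {B, C, E, F}. Minimal: {E, F}⁺ = {E, F}; {B, F}⁺ = {B, F}; {B, E}⁺ = {B, E} — none reach the full schema.
{C, E, F}⁺: CEF→B adds B → {B, C, E, F}. Minimal: {E, F}⁺ = {E, F}; {C, F}⁺ = {C, F}; {C, E}⁺ = {C, E} — none reach the full schema.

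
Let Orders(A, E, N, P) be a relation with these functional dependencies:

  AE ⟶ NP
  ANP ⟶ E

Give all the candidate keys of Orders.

(A, E), (A, N, P)

Attribute A never appears on the right-hand side of any dependency, so A must belong to every candidate key.
{A}⁺ = {A}, which is not all of the schema, so we must add further attributes.
{A, E}⁺: AE→NP adds N, P → {A, E, N, P}. Minimal: {E}⁺ = {E}; {A}⁺ = {A} — none reach the full schema.
{A, N, P}⁺: ANP→E adds E → {A, E, N, P}. Minimal: {N, P}⁺ = {N, P}; {A, P}⁺ = {A, P}; {A, N}⁺ = {A, N} — none reach the full schema.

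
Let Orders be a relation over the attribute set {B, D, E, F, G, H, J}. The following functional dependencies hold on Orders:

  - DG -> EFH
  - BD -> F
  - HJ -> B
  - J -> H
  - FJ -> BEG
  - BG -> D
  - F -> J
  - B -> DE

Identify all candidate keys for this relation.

{B}⁺: B→DE adds D, E; BD→F adds F; F→J adds J; J→H adds H; FJ→BEG adds G → {B, D, E, F, G, H, J}.
{F}⁺: F→J adds J; J→H adds H; FJ→BEG adds B, E, G; BG→D adds D → {B, D, E, F, G, H, J}.
{J}⁺: J→H adds H; HJ→B adds B; B→DE adds D, E; BD→F adds F; FJ→BEG adds G → {B, D, E, F, G, H, J}.
{D, G}⁺: DG→EFH adds E, F, H; F→J adds J; HJ→B adds B → {B, D, E, F, G, H, J}. Minimal: {G}⁺ = {G}; {D}⁺ = {D} — none reach the full schema.

{B}, {F}, {J}, {D, G}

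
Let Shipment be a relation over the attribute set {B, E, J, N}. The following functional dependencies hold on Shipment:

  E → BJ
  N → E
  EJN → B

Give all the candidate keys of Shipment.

{N}

Attribute N never appears on the right-hand side of any dependency, so N must belong to every candidate key.
{N}⁺ = {B, E, J, N}, which is all of the schema, so {N} is the only candidate key.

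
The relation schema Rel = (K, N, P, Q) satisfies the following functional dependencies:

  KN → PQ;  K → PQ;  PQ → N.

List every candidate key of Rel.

Attribute K never appears on the right-hand side of any dependency, so K must belong to every candidate key.
{K}⁺ = {K, N, P, Q}, which is all of the schema, so {K} is the only candidate key.

K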